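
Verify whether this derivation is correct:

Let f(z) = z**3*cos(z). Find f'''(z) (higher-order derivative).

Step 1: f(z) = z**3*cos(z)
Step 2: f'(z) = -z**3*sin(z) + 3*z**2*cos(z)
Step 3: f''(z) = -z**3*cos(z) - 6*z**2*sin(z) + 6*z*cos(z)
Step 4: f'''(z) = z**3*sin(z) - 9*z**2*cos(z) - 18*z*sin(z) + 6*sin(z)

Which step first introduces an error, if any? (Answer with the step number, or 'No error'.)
Step 4

Step 4 is incorrect due to a wrong trig function.
The step shows: z**3*sin(z) - 9*z**2*cos(z) - 18*z*sin(z) + 6*sin(z)
The correct value should be: z**3*sin(z) - 9*z**2*cos(z) - 18*z*sin(z) + 6*cos(z)

Explanation: cos(z) was incorrectly written as sin(z): the term 6*cos(z) was incorrectly written as 6*sin(z)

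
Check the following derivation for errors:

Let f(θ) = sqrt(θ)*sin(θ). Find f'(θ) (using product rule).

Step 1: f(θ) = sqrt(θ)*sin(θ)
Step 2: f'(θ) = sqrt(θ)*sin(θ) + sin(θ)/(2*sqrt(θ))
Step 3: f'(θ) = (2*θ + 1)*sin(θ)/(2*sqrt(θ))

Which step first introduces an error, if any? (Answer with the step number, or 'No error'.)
Step 2

Step 2 is incorrect due to a wrong trig function.
The step shows: sqrt(θ)*sin(θ) + sin(θ)/(2*sqrt(θ))
The correct value should be: sqrt(θ)*cos(θ) + sin(θ)/(2*sqrt(θ))

Explanation: cos(θ) was incorrectly written as sin(θ): the term sqrt(θ)*cos(θ) was incorrectly written as sqrt(θ)*sin(θ)
The later steps are derived from this incorrect expression, so the error originates in Step 2.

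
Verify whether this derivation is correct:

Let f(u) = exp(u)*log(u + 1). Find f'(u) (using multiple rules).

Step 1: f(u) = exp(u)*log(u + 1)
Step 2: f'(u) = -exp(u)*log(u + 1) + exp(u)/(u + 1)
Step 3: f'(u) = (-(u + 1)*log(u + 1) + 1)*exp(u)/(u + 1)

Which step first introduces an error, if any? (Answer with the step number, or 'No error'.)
Step 2

Step 2 is incorrect due to a sign flip.
The step shows: -exp(u)*log(u + 1) + exp(u)/(u + 1)
The correct value should be: exp(u)*log(u + 1) + exp(u)/(u + 1)

Explanation: The sign of one term was flipped: the term exp(u)*log(u + 1) was incorrectly written as -exp(u)*log(u + 1)
The later steps are derived from this incorrect expression, so the error originates in Step 2.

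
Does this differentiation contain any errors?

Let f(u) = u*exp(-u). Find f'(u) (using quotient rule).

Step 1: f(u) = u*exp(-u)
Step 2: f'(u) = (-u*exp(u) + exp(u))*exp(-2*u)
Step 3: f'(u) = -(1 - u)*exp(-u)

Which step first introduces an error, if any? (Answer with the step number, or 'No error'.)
Step 3

Step 3 is incorrect due to a sign flip.
The step shows: -(1 - u)*exp(-u)
The correct value should be: (1 - u)*exp(-u)

Explanation: The sign of the whole expression was flipped: the term (1 - u)*exp(-u) was incorrectly written as -(1 - u)*exp(-u)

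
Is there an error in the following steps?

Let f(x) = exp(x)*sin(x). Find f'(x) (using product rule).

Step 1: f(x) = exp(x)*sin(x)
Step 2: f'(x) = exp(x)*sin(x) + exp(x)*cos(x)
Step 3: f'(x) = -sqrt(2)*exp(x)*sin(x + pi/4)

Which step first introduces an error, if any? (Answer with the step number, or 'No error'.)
Step 3

Step 3 is incorrect due to a sign flip.
The step shows: -sqrt(2)*exp(x)*sin(x + pi/4)
The correct value should be: sqrt(2)*exp(x)*sin(x + pi/4)

Explanation: The sign of the whole expression was flipped: the term sqrt(2)*exp(x)*sin(x + pi/4) was incorrectly written as -sqrt(2)*exp(x)*sin(x + pi/4)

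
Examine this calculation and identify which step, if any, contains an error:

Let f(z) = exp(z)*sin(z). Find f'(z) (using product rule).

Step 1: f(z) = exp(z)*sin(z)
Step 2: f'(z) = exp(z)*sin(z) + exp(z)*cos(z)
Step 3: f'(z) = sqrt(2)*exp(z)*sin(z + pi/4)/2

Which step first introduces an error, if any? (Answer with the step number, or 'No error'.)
Step 3

Step 3 is incorrect due to a wrong exponent.
The step shows: sqrt(2)*exp(z)*sin(z + pi/4)/2
The correct value should be: sqrt(2)*exp(z)*sin(z + pi/4)

Explanation: The exponent 1/2 on 2 was incorrectly written as -1/2: the term sqrt(2)*exp(z)*sin(z + pi/4) was incorrectly written as sqrt(2)*exp(z)*sin(z + pi/4)/2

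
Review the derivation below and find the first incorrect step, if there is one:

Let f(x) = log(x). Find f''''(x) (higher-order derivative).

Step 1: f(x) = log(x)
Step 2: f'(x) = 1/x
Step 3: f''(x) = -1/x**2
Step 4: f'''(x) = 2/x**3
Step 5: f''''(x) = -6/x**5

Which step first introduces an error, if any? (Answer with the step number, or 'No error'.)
Step 5

Step 5 is incorrect due to a wrong exponent.
The step shows: -6/x**5
The correct value should be: -6/x**4

Explanation: The exponent -4 on x was incorrectly written as -5: the term -6/x**4 was incorrectly written as -6/x**5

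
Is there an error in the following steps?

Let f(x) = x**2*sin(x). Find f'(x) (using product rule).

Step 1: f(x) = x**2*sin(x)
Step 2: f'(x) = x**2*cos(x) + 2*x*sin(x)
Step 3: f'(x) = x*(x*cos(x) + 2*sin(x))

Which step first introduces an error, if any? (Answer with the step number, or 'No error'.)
No error

All steps in this derivation are correct.
The final answer f'(x) = x*(x*cos(x) + 2*sin(x)) is valid.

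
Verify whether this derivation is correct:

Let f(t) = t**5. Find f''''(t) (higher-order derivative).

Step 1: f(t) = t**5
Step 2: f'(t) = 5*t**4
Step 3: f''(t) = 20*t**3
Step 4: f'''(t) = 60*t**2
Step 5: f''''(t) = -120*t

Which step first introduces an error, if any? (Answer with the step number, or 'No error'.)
Step 5

Step 5 is incorrect due to a sign flip.
The step shows: -120*t
The correct value should be: 120*t

Explanation: The sign of the whole expression was flipped: the term 120*t was incorrectly written as -120*t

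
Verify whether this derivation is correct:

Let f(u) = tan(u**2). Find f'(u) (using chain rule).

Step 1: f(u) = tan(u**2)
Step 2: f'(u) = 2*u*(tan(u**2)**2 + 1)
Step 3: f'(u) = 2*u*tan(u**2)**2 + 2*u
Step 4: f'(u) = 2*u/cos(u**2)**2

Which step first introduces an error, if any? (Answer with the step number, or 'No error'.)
No error

All steps in this derivation are correct.
The final answer f'(u) = 2*u/cos(u**2)**2 is valid.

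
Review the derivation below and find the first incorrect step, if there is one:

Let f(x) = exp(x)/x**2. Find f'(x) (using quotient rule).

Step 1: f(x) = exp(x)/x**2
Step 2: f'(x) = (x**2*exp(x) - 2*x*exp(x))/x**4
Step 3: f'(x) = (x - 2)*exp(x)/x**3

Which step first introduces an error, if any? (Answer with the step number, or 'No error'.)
No error

All steps in this derivation are correct.
The final answer f'(x) = (x - 2)*exp(x)/x**3 is valid.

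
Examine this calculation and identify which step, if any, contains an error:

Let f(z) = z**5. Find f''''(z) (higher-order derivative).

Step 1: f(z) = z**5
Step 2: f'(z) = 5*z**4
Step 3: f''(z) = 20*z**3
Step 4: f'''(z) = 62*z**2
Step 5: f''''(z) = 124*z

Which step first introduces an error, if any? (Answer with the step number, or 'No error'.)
Step 4

Step 4 is incorrect due to a wrong coefficient.
The step shows: 62*z**2
The correct value should be: 60*z**2

Explanation: The coefficient 60 was incorrectly written as 62: the term 60*z**2 was incorrectly written as 62*z**2
The later steps are derived from this incorrect expression, so the error originates in Step 4.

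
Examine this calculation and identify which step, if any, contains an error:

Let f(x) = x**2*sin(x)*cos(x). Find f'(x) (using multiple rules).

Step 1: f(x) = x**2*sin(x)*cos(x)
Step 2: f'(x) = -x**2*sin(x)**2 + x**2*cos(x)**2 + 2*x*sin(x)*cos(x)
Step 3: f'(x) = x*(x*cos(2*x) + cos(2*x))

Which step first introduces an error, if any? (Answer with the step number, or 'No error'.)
Step 3

Step 3 is incorrect due to a wrong trig function.
The step shows: x*(x*cos(2*x) + cos(2*x))
The correct value should be: x*(x*cos(2*x) + sin(2*x))

Explanation: sin(2*x) was incorrectly written as cos(2*x): the term x*(x*cos(2*x) + sin(2*x)) was incorrectly written as x*(x*cos(2*x) + cos(2*x))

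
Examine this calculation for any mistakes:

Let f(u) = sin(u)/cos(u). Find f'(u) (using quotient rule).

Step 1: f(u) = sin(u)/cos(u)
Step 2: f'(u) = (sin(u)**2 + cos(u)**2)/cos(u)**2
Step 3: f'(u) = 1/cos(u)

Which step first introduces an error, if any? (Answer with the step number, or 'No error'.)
Step 3

Step 3 is incorrect due to a wrong exponent.
The step shows: 1/cos(u)
The correct value should be: cos(u)**(-2)

Explanation: The exponent -2 on cos(u) was incorrectly written as -1: the term cos(u)**(-2) was incorrectly written as 1/cos(u)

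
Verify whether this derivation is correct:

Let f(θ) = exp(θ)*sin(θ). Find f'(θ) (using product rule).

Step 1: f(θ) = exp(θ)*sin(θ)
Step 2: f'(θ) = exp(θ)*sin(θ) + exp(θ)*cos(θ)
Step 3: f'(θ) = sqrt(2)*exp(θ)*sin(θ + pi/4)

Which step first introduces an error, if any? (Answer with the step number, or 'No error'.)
No error

All steps in this derivation are correct.
The final answer f'(θ) = sqrt(2)*exp(θ)*sin(θ + pi/4) is valid.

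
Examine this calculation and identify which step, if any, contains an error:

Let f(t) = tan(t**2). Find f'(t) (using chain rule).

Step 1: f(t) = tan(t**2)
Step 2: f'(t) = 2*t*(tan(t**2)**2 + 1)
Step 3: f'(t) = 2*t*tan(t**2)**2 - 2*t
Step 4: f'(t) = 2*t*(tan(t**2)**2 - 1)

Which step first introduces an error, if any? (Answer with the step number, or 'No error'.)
Step 3

Step 3 is incorrect due to a sign flip.
The step shows: 2*t*tan(t**2)**2 - 2*t
The correct value should be: 2*t*tan(t**2)**2 + 2*t

Explanation: The sign of one term was flipped: the term 2*t was incorrectly written as -2*t
The later steps are derived from this incorrect expression, so the error originates in Step 3.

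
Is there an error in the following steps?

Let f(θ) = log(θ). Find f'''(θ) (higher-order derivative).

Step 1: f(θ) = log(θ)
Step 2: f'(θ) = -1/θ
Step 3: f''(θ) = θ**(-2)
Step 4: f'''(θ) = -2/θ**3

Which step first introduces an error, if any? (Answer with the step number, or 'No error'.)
Step 2

Step 2 is incorrect due to a sign flip.
The step shows: -1/θ
The correct value should be: 1/θ

Explanation: The sign of the whole expression was flipped: the term 1/θ was incorrectly written as -1/θ
The later steps are derived from this incorrect expression, so the error originates in Step 2.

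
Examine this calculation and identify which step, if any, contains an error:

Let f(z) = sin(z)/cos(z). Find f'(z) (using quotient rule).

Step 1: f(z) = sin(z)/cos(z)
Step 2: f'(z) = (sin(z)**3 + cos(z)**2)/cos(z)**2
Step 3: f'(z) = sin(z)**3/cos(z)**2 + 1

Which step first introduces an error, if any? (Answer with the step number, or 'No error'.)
Step 2

Step 2 is incorrect due to a wrong exponent.
The step shows: (sin(z)**3 + cos(z)**2)/cos(z)**2
The correct value should be: (sin(z)**2 + cos(z)**2)/cos(z)**2

Explanation: The exponent 2 on sin(z) was incorrectly written as 3: the term (sin(z)**2 + cos(z)**2)/cos(z)**2 was incorrectly written as (sin(z)**3 + cos(z)**2)/cos(z)**2
The later steps are derived from this incorrect expression, so the error originates in Step 2.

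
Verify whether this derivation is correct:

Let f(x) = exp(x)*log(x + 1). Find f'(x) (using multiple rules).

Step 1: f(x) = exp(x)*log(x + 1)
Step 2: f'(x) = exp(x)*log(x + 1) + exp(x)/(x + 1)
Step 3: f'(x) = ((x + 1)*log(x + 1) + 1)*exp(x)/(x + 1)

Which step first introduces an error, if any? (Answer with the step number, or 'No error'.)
No error

All steps in this derivation are correct.
The final answer f'(x) = ((x + 1)*log(x + 1) + 1)*exp(x)/(x + 1) is valid.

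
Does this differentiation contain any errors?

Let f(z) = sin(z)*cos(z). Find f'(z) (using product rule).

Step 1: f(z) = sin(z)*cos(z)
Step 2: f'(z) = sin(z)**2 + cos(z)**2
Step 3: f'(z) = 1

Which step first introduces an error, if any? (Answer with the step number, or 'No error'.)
Step 2

Step 2 is incorrect due to a sign flip.
The step shows: sin(z)**2 + cos(z)**2
The correct value should be: -sin(z)**2 + cos(z)**2

Explanation: The sign of one term was flipped: the term -sin(z)**2 was incorrectly written as sin(z)**2
The later steps are derived from this incorrect expression, so the error originates in Step 2.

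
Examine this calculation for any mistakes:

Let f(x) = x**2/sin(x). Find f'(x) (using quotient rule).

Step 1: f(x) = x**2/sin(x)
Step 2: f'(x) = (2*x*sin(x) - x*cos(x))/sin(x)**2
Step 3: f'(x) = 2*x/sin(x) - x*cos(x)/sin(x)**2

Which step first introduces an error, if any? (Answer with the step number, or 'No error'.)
Step 2

Step 2 is incorrect due to a wrong exponent.
The step shows: (2*x*sin(x) - x*cos(x))/sin(x)**2
The correct value should be: (-x**2*cos(x) + 2*x*sin(x))/sin(x)**2

Explanation: The exponent 2 on x was incorrectly written as 1: the term (-x**2*cos(x) + 2*x*sin(x))/sin(x)**2 was incorrectly written as (2*x*sin(x) - x*cos(x))/sin(x)**2
The later steps are derived from this incorrect expression, so the error originates in Step 2.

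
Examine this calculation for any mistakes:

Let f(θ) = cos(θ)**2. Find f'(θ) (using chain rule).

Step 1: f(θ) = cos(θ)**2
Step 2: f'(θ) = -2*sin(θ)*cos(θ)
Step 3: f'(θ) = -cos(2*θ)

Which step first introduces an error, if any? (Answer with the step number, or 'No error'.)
Step 3

Step 3 is incorrect due to a wrong trig function.
The step shows: -cos(2*θ)
The correct value should be: -sin(2*θ)

Explanation: sin(2*θ) was incorrectly written as cos(2*θ): the term -sin(2*θ) was incorrectly written as -cos(2*θ)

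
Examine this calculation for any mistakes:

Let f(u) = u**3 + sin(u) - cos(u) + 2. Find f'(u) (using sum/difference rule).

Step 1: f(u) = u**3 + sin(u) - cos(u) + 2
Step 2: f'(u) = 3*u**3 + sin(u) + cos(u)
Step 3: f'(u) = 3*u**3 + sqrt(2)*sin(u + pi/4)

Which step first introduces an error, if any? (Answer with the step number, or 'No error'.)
Step 2

Step 2 is incorrect due to a wrong exponent.
The step shows: 3*u**3 + sin(u) + cos(u)
The correct value should be: 3*u**2 + sin(u) + cos(u)

Explanation: The exponent 2 on u was incorrectly written as 3: the term 3*u**2 was incorrectly written as 3*u**3
The later steps are derived from this incorrect expression, so the error originates in Step 2.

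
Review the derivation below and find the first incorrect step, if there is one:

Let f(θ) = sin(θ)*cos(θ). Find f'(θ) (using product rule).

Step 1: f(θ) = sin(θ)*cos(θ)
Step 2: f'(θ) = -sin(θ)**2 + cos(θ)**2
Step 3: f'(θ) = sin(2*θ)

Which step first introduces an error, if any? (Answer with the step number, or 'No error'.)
Step 3

Step 3 is incorrect due to a wrong trig function.
The step shows: sin(2*θ)
The correct value should be: cos(2*θ)

Explanation: cos(2*θ) was incorrectly written as sin(2*θ): the term cos(2*θ) was incorrectly written as sin(2*θ)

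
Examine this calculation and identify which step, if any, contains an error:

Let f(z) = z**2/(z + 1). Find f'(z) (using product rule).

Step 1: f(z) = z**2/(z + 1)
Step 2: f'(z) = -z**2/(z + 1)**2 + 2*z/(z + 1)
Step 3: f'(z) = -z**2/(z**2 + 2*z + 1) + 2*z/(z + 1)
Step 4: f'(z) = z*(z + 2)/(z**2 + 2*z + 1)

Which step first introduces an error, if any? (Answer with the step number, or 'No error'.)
No error

All steps in this derivation are correct.
The final answer f'(z) = z*(z + 2)/(z**2 + 2*z + 1) is valid.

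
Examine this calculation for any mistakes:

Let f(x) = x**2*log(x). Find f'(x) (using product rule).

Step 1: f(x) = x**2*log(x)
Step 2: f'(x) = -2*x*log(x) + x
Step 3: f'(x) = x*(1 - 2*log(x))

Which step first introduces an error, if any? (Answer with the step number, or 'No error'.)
Step 2

Step 2 is incorrect due to a sign flip.
The step shows: -2*x*log(x) + x
The correct value should be: 2*x*log(x) + x

Explanation: The sign of one term was flipped: the term 2*x*log(x) was incorrectly written as -2*x*log(x)
The later steps are derived from this incorrect expression, so the error originates in Step 2.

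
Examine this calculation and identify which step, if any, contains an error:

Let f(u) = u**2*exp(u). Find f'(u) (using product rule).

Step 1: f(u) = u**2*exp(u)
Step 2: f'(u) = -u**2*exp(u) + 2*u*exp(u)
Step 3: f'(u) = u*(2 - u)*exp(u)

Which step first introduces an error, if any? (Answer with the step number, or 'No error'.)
Step 2

Step 2 is incorrect due to a sign flip.
The step shows: -u**2*exp(u) + 2*u*exp(u)
The correct value should be: u**2*exp(u) + 2*u*exp(u)

Explanation: The sign of one term was flipped: the term u**2*exp(u) was incorrectly written as -u**2*exp(u)
The later steps are derived from this incorrect expression, so the error originates in Step 2.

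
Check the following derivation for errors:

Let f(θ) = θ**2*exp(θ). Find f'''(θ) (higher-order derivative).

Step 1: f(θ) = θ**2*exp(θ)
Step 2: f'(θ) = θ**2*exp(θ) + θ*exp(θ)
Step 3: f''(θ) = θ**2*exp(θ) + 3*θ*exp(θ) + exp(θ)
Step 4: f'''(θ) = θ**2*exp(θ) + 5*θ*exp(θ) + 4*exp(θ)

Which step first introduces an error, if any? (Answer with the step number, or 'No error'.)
Step 2

Step 2 is incorrect due to a wrong coefficient.
The step shows: θ**2*exp(θ) + θ*exp(θ)
The correct value should be: θ**2*exp(θ) + 2*θ*exp(θ)

Explanation: The coefficient 2 was incorrectly written as 1: the term 2*θ*exp(θ) was incorrectly written as θ*exp(θ)
The later steps are derived from this incorrect expression, so the error originates in Step 2.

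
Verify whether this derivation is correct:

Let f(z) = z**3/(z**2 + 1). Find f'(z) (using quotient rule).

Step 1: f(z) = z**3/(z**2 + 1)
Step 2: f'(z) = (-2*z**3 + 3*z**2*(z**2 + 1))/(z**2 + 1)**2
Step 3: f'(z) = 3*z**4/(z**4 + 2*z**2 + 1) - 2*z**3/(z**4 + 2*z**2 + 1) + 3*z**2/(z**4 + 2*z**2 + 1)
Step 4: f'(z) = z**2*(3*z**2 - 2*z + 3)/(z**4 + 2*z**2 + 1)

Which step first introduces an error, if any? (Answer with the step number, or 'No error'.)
Step 2

Step 2 is incorrect due to a wrong exponent.
The step shows: (-2*z**3 + 3*z**2*(z**2 + 1))/(z**2 + 1)**2
The correct value should be: (-2*z**4 + 3*z**2*(z**2 + 1))/(z**2 + 1)**2

Explanation: The exponent 4 on z was incorrectly written as 3: the term (-2*z**4 + 3*z**2*(z**2 + 1))/(z**2 + 1)**2 was incorrectly written as (-2*z**3 + 3*z**2*(z**2 + 1))/(z**2 + 1)**2
The later steps are derived from this incorrect expression, so the error originates in Step 2.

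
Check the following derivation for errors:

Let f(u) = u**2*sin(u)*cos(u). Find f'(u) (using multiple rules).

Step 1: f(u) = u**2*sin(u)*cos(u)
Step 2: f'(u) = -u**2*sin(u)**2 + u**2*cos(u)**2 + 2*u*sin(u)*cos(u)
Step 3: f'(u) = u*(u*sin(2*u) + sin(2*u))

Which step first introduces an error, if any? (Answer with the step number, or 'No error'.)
Step 3

Step 3 is incorrect due to a wrong trig function.
The step shows: u*(u*sin(2*u) + sin(2*u))
The correct value should be: u*(u*cos(2*u) + sin(2*u))

Explanation: cos(2*u) was incorrectly written as sin(2*u): the term u*(u*cos(2*u) + sin(2*u)) was incorrectly written as u*(u*sin(2*u) + sin(2*u))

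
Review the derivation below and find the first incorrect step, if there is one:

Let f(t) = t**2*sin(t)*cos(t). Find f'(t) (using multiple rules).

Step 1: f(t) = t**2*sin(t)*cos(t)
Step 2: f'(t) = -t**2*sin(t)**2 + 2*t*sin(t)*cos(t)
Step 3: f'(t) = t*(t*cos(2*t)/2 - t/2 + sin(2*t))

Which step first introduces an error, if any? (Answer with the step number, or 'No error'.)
Step 2

Step 2 is incorrect due to a dropped term.
The step shows: -t**2*sin(t)**2 + 2*t*sin(t)*cos(t)
The correct value should be: -t**2*sin(t)**2 + t**2*cos(t)**2 + 2*t*sin(t)*cos(t)

Explanation: A term was dropped: the term t**2*cos(t)**2 was incorrectly omitted
The later steps are derived from this incorrect expression, so the error originates in Step 2.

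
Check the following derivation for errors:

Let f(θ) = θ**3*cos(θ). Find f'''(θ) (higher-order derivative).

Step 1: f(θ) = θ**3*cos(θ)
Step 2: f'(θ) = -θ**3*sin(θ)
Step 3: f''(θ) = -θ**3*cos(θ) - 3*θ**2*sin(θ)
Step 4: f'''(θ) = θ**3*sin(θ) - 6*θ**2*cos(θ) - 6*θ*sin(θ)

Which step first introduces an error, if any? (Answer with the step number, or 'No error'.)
Step 2

Step 2 is incorrect due to a dropped term.
The step shows: -θ**3*sin(θ)
The correct value should be: -θ**3*sin(θ) + 3*θ**2*cos(θ)

Explanation: A term was dropped: the term 3*θ**2*cos(θ) was incorrectly omitted
The later steps are derived from this incorrect expression, so the error originates in Step 2.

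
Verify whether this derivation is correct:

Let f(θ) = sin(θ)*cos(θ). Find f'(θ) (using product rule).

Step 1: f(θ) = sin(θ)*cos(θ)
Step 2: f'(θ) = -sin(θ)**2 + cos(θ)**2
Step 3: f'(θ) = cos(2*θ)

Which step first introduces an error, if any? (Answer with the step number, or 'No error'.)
No error

All steps in this derivation are correct.
The final answer f'(θ) = cos(2*θ) is valid.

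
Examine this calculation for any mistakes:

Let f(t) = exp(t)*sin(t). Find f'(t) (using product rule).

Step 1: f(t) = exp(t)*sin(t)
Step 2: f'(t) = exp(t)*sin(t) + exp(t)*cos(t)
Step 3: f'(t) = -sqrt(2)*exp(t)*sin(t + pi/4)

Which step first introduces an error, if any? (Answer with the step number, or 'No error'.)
Step 3

Step 3 is incorrect due to a sign flip.
The step shows: -sqrt(2)*exp(t)*sin(t + pi/4)
The correct value should be: sqrt(2)*exp(t)*sin(t + pi/4)

Explanation: The sign of the whole expression was flipped: the term sqrt(2)*exp(t)*sin(t + pi/4) was incorrectly written as -sqrt(2)*exp(t)*sin(t + pi/4)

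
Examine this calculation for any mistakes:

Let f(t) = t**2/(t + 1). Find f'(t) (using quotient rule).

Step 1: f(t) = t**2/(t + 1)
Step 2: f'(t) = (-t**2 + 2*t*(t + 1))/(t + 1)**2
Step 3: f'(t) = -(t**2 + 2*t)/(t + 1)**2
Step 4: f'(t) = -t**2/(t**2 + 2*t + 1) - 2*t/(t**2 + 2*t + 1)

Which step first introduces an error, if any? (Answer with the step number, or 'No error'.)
Step 3

Step 3 is incorrect due to a sign flip.
The step shows: -(t**2 + 2*t)/(t + 1)**2
The correct value should be: (t**2 + 2*t)/(t + 1)**2

Explanation: The sign of the whole expression was flipped: the term (t**2 + 2*t)/(t + 1)**2 was incorrectly written as -(t**2 + 2*t)/(t + 1)**2
The later steps are derived from this incorrect expression, so the error originates in Step 3.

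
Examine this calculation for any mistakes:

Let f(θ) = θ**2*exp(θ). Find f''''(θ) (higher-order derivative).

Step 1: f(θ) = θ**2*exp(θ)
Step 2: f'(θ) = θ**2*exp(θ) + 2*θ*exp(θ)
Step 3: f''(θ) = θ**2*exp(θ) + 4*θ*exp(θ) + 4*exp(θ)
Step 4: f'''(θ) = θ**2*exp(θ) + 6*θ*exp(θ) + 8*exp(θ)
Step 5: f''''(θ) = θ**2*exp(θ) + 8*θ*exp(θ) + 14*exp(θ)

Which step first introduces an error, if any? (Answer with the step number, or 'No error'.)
Step 3

Step 3 is incorrect due to a wrong coefficient.
The step shows: θ**2*exp(θ) + 4*θ*exp(θ) + 4*exp(θ)
The correct value should be: θ**2*exp(θ) + 4*θ*exp(θ) + 2*exp(θ)

Explanation: The coefficient 2 was incorrectly written as 4: the term 2*exp(θ) was incorrectly written as 4*exp(θ)
The later steps are derived from this incorrect expression, so the error originates in Step 3.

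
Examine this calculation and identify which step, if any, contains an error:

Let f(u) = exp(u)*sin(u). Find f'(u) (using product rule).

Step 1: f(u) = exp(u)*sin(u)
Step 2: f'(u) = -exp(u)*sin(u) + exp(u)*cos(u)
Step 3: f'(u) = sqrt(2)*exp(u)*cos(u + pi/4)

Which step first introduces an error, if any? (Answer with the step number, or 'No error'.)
Step 2

Step 2 is incorrect due to a sign flip.
The step shows: -exp(u)*sin(u) + exp(u)*cos(u)
The correct value should be: exp(u)*sin(u) + exp(u)*cos(u)

Explanation: The sign of one term was flipped: the term exp(u)*sin(u) was incorrectly written as -exp(u)*sin(u)
The later steps are derived from this incorrect expression, so the error originates in Step 2.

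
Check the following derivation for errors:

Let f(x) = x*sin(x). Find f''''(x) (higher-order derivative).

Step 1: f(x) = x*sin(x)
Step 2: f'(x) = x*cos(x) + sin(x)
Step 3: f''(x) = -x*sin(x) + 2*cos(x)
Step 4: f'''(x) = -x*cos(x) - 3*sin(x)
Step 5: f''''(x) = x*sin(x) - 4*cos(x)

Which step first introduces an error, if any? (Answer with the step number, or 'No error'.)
No error

All steps in this derivation are correct.
The final answer f''''(x) = x*sin(x) - 4*cos(x) is valid.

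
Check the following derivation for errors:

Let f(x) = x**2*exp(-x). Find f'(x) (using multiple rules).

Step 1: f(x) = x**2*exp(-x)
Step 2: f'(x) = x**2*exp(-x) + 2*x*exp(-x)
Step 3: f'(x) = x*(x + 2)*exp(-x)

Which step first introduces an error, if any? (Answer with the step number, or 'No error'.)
Step 2

Step 2 is incorrect due to a sign flip.
The step shows: x**2*exp(-x) + 2*x*exp(-x)
The correct value should be: -x**2*exp(-x) + 2*x*exp(-x)

Explanation: The sign of one term was flipped: the term -x**2*exp(-x) was incorrectly written as x**2*exp(-x)
The later steps are derived from this incorrect expression, so the error originates in Step 2.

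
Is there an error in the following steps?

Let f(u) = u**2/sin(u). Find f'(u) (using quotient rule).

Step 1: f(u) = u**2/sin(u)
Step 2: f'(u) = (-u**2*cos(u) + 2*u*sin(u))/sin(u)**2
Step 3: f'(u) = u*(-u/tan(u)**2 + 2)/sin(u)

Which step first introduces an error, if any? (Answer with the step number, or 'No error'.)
Step 3

Step 3 is incorrect due to a wrong exponent.
The step shows: u*(-u/tan(u)**2 + 2)/sin(u)
The correct value should be: u*(-u/tan(u) + 2)/sin(u)

Explanation: The exponent -1 on tan(u) was incorrectly written as -2: the term u*(-u/tan(u) + 2)/sin(u) was incorrectly written as u*(-u/tan(u)**2 + 2)/sin(u)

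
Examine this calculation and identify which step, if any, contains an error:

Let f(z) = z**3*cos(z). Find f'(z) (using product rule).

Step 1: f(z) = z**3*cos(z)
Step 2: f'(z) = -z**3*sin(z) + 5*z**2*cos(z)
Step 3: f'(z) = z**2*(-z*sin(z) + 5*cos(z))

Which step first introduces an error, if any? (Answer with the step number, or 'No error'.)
Step 2

Step 2 is incorrect due to a wrong coefficient.
The step shows: -z**3*sin(z) + 5*z**2*cos(z)
The correct value should be: -z**3*sin(z) + 3*z**2*cos(z)

Explanation: The coefficient 3 was incorrectly written as 5: the term 3*z**2*cos(z) was incorrectly written as 5*z**2*cos(z)
The later steps are derived from this incorrect expression, so the error originates in Step 2.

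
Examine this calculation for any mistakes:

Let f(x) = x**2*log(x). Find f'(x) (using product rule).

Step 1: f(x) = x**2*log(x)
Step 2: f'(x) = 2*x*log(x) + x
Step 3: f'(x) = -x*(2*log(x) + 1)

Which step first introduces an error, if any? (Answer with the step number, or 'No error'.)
Step 3

Step 3 is incorrect due to a sign flip.
The step shows: -x*(2*log(x) + 1)
The correct value should be: x*(2*log(x) + 1)

Explanation: The sign of the whole expression was flipped: the term x*(2*log(x) + 1) was incorrectly written as -x*(2*log(x) + 1)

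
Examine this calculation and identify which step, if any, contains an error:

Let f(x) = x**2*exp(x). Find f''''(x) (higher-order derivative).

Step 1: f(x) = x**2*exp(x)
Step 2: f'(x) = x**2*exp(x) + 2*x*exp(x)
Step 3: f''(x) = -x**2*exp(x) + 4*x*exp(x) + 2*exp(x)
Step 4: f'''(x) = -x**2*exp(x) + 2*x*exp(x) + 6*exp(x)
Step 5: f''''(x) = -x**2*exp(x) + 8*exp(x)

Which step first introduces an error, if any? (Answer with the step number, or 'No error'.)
Step 3

Step 3 is incorrect due to a sign flip.
The step shows: -x**2*exp(x) + 4*x*exp(x) + 2*exp(x)
The correct value should be: x**2*exp(x) + 4*x*exp(x) + 2*exp(x)

Explanation: The sign of one term was flipped: the term x**2*exp(x) was incorrectly written as -x**2*exp(x)
The later steps are derived from this incorrect expression, so the error originates in Step 3.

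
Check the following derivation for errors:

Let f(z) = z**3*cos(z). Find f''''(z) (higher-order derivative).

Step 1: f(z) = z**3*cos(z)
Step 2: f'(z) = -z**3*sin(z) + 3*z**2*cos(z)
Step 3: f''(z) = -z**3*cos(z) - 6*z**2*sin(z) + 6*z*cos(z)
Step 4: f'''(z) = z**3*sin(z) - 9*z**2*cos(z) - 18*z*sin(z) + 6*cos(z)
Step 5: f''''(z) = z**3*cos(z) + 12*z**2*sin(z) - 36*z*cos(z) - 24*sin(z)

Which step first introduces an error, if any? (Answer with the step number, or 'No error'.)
No error

All steps in this derivation are correct.
The final answer f''''(z) = z**3*cos(z) + 12*z**2*sin(z) - 36*z*cos(z) - 24*sin(z) is valid.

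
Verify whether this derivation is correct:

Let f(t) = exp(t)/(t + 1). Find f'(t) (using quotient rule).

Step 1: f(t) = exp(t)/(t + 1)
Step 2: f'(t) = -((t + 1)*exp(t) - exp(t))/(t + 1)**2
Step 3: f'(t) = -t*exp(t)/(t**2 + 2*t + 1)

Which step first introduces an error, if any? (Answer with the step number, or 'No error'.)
Step 2

Step 2 is incorrect due to a sign flip.
The step shows: -((t + 1)*exp(t) - exp(t))/(t + 1)**2
The correct value should be: ((t + 1)*exp(t) - exp(t))/(t + 1)**2

Explanation: The sign of the whole expression was flipped: the term ((t + 1)*exp(t) - exp(t))/(t + 1)**2 was incorrectly written as -((t + 1)*exp(t) - exp(t))/(t + 1)**2
The later steps are derived from this incorrect expression, so the error originates in Step 2.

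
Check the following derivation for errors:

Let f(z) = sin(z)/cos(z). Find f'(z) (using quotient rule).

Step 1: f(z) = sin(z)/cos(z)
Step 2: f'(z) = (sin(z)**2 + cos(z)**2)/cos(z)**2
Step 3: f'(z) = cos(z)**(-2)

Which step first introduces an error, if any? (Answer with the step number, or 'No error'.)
No error

All steps in this derivation are correct.
The final answer f'(z) = cos(z)**(-2) is valid.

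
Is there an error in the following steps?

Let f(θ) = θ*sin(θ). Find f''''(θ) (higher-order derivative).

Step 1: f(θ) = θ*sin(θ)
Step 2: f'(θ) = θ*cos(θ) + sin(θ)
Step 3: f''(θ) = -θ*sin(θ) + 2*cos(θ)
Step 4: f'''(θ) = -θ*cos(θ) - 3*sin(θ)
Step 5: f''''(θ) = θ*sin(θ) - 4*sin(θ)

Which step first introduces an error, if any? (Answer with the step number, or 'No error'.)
Step 5

Step 5 is incorrect due to a wrong trig function.
The step shows: θ*sin(θ) - 4*sin(θ)
The correct value should be: θ*sin(θ) - 4*cos(θ)

Explanation: cos(θ) was incorrectly written as sin(θ): the term -4*cos(θ) was incorrectly written as -4*sin(θ)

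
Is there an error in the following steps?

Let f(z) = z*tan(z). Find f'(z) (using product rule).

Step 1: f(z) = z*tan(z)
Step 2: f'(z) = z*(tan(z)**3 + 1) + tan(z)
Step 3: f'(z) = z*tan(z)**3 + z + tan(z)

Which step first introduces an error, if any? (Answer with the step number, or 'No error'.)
Step 2

Step 2 is incorrect due to a wrong exponent.
The step shows: z*(tan(z)**3 + 1) + tan(z)
The correct value should be: z*(tan(z)**2 + 1) + tan(z)

Explanation: The exponent 2 on tan(z) was incorrectly written as 3: the term z*(tan(z)**2 + 1) was incorrectly written as z*(tan(z)**3 + 1)
The later steps are derived from this incorrect expression, so the error originates in Step 2.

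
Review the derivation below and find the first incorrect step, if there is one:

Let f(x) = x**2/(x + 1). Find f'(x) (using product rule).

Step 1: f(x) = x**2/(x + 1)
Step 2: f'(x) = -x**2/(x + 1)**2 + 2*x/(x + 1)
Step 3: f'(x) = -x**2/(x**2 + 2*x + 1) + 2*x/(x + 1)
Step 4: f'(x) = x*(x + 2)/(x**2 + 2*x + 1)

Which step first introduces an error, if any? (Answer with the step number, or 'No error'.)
No error

All steps in this derivation are correct.
The final answer f'(x) = x*(x + 2)/(x**2 + 2*x + 1) is valid.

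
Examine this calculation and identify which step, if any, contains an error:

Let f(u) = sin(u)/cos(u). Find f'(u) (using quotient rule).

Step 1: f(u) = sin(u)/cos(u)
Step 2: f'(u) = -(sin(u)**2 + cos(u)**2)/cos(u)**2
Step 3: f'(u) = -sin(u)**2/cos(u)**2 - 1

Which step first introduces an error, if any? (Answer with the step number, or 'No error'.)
Step 2

Step 2 is incorrect due to a sign flip.
The step shows: -(sin(u)**2 + cos(u)**2)/cos(u)**2
The correct value should be: (sin(u)**2 + cos(u)**2)/cos(u)**2

Explanation: The sign of the whole expression was flipped: the term (sin(u)**2 + cos(u)**2)/cos(u)**2 was incorrectly written as -(sin(u)**2 + cos(u)**2)/cos(u)**2
The later steps are derived from this incorrect expression, so the error originates in Step 2.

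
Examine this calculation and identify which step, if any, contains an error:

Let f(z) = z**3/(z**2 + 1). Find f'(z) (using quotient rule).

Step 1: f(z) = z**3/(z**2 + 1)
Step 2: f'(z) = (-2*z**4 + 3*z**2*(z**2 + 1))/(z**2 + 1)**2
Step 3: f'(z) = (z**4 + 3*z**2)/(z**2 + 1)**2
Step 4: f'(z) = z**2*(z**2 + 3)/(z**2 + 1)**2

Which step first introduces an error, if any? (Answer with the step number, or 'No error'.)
No error

All steps in this derivation are correct.
The final answer f'(z) = z**2*(z**2 + 3)/(z**2 + 1)**2 is valid.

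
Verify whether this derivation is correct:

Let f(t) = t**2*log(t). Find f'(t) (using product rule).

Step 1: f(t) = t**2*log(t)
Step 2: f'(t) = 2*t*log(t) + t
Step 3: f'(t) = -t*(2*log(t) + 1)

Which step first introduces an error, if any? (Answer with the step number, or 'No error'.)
Step 3

Step 3 is incorrect due to a sign flip.
The step shows: -t*(2*log(t) + 1)
The correct value should be: t*(2*log(t) + 1)

Explanation: The sign of the whole expression was flipped: the term t*(2*log(t) + 1) was incorrectly written as -t*(2*log(t) + 1)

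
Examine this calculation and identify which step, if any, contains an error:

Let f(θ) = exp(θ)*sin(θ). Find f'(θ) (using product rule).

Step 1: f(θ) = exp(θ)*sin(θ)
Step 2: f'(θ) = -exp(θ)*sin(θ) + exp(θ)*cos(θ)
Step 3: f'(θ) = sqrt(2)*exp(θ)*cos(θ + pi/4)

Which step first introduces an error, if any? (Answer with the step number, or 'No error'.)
Step 2

Step 2 is incorrect due to a sign flip.
The step shows: -exp(θ)*sin(θ) + exp(θ)*cos(θ)
The correct value should be: exp(θ)*sin(θ) + exp(θ)*cos(θ)

Explanation: The sign of one term was flipped: the term exp(θ)*sin(θ) was incorrectly written as -exp(θ)*sin(θ)
The later steps are derived from this incorrect expression, so the error originates in Step 2.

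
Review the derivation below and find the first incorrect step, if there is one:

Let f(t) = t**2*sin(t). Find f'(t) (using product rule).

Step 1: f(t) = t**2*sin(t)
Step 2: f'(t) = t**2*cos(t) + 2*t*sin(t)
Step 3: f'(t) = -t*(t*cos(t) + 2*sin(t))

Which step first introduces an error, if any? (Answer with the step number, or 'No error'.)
Step 3

Step 3 is incorrect due to a sign flip.
The step shows: -t*(t*cos(t) + 2*sin(t))
The correct value should be: t*(t*cos(t) + 2*sin(t))

Explanation: The sign of the whole expression was flipped: the term t*(t*cos(t) + 2*sin(t)) was incorrectly written as -t*(t*cos(t) + 2*sin(t))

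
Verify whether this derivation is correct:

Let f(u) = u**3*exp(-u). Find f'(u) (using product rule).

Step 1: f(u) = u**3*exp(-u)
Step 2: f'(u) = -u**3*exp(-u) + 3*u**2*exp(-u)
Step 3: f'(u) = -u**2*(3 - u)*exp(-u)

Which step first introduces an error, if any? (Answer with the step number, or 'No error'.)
Step 3

Step 3 is incorrect due to a sign flip.
The step shows: -u**2*(3 - u)*exp(-u)
The correct value should be: u**2*(3 - u)*exp(-u)

Explanation: The sign of the whole expression was flipped: the term u**2*(3 - u)*exp(-u) was incorrectly written as -u**2*(3 - u)*exp(-u)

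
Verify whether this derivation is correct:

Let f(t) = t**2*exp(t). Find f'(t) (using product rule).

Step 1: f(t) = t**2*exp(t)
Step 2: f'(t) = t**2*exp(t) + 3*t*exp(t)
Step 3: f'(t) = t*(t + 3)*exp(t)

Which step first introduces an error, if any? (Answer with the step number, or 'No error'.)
Step 2

Step 2 is incorrect due to a wrong coefficient.
The step shows: t**2*exp(t) + 3*t*exp(t)
The correct value should be: t**2*exp(t) + 2*t*exp(t)

Explanation: The coefficient 2 was incorrectly written as 3: the term 2*t*exp(t) was incorrectly written as 3*t*exp(t)
The later steps are derived from this incorrect expression, so the error originates in Step 2.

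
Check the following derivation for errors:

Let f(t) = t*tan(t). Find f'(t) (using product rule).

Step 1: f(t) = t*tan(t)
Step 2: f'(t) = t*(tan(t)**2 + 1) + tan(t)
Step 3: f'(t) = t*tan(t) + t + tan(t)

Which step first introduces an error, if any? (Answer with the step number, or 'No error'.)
Step 3

Step 3 is incorrect due to a wrong exponent.
The step shows: t*tan(t) + t + tan(t)
The correct value should be: t*tan(t)**2 + t + tan(t)

Explanation: The exponent 2 on tan(t) was incorrectly written as 1: the term t*tan(t)**2 was incorrectly written as t*tan(t)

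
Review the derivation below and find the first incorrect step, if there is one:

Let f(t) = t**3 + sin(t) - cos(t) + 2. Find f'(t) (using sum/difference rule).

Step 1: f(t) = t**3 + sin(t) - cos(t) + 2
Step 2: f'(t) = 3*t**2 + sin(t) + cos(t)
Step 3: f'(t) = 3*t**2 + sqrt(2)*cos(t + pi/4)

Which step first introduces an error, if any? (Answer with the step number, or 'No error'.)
Step 3

Step 3 is incorrect due to a wrong trig function.
The step shows: 3*t**2 + sqrt(2)*cos(t + pi/4)
The correct value should be: 3*t**2 + sqrt(2)*sin(t + pi/4)

Explanation: sin(t + pi/4) was incorrectly written as cos(t + pi/4): the term sqrt(2)*sin(t + pi/4) was incorrectly written as sqrt(2)*cos(t + pi/4)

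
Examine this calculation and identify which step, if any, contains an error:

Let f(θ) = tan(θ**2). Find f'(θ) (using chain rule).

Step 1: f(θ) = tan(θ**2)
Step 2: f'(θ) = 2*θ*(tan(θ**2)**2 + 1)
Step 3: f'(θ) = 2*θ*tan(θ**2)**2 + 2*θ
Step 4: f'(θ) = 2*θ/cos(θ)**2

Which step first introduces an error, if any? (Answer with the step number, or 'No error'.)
Step 4

Step 4 is incorrect due to a wrong exponent.
The step shows: 2*θ/cos(θ)**2
The correct value should be: 2*θ/cos(θ**2)**2

Explanation: The exponent 2 on θ was incorrectly written as 1: the term 2*θ/cos(θ**2)**2 was incorrectly written as 2*θ/cos(θ)**2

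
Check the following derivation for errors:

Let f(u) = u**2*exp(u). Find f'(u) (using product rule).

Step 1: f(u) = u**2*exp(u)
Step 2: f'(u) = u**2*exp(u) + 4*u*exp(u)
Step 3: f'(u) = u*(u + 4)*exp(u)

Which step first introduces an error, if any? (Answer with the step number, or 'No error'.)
Step 2

Step 2 is incorrect due to a wrong coefficient.
The step shows: u**2*exp(u) + 4*u*exp(u)
The correct value should be: u**2*exp(u) + 2*u*exp(u)

Explanation: The coefficient 2 was incorrectly written as 4: the term 2*u*exp(u) was incorrectly written as 4*u*exp(u)
The later steps are derived from this incorrect expression, so the error originates in Step 2.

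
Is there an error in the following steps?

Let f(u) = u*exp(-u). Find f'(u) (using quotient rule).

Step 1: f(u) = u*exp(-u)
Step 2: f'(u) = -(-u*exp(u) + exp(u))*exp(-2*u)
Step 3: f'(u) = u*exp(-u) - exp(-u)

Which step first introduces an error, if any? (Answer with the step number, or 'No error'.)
Step 2

Step 2 is incorrect due to a sign flip.
The step shows: -(-u*exp(u) + exp(u))*exp(-2*u)
The correct value should be: (-u*exp(u) + exp(u))*exp(-2*u)

Explanation: The sign of the whole expression was flipped: the term (-u*exp(u) + exp(u))*exp(-2*u) was incorrectly written as -(-u*exp(u) + exp(u))*exp(-2*u)
The later steps are derived from this incorrect expression, so the error originates in Step 2.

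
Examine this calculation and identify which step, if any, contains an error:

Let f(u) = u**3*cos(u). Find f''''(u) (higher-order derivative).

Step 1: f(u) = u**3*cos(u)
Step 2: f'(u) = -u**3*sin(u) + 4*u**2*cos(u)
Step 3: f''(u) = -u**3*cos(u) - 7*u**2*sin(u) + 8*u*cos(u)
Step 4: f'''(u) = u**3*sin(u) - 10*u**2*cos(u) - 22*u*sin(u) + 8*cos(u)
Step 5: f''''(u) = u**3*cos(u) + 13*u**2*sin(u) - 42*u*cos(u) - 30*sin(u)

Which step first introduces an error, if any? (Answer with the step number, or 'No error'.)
Step 2

Step 2 is incorrect due to a wrong coefficient.
The step shows: -u**3*sin(u) + 4*u**2*cos(u)
The correct value should be: -u**3*sin(u) + 3*u**2*cos(u)

Explanation: The coefficient 3 was incorrectly written as 4: the term 3*u**2*cos(u) was incorrectly written as 4*u**2*cos(u)
The later steps are derived from this incorrect expression, so the error originates in Step 2.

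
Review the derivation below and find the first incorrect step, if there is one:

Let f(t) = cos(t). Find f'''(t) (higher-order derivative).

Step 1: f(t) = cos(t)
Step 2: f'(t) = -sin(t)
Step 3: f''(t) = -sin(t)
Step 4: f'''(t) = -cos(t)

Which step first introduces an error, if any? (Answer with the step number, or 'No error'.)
Step 3

Step 3 is incorrect due to a wrong trig function.
The step shows: -sin(t)
The correct value should be: -cos(t)

Explanation: cos(t) was incorrectly written as sin(t): the term -cos(t) was incorrectly written as -sin(t)
The later steps are derived from this incorrect expression, so the error originates in Step 3.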